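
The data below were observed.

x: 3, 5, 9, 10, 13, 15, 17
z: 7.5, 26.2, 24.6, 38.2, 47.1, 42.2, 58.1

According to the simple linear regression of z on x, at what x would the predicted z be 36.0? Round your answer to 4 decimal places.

10.6643

n = 7, Σx = 72, Σy = 243.9, Σxy = 2989.9, Σx² = 898
Sxx = Σx² − (Σx)²/n = 898 − 740.571429 = 157.428571
Sxy = Σxy − (Σx)(Σy)/n = 2989.9 − 2508.685714 = 481.214286
b = Sxy/Sxx = 481.214286/157.428571 = 3.056715
a = ȳ − b·x̄ = 34.842857 − 3.056715·10.285714 = 3.402359
Set a + b·x = 36.0: x = (36.0 − 3.402359) / 3.056715 = 10.664272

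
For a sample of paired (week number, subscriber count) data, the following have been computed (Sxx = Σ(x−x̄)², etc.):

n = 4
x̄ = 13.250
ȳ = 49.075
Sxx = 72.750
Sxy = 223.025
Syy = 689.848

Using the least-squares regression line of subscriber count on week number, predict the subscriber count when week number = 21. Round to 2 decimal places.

72.83

b = Sxy/Sxx = 223.025/72.75 = 3.065636
a = ȳ − b·x̄ = 49.075 − 3.065636·13.25 = 8.455326
ŷ(21) = a + b·21 = 8.455326 + 3.065636·21 = 72.833677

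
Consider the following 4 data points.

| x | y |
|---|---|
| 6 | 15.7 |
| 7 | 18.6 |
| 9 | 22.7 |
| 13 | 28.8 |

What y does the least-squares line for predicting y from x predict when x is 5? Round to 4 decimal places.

n = 4, Σx = 35, Σy = 85.8, Σxy = 803.1, Σx² = 335
Sxx = Σx² − (Σx)²/n = 335 − 306.25 = 28.75
Sxy = Σxy − (Σx)(Σy)/n = 803.1 − 750.75 = 52.35
b = Sxy/Sxx = 52.35/28.75 = 1.820870
a = ȳ − b·x̄ = 21.45 − 1.820870·8.75 = 5.517391
ŷ(5) = a + b·5 = 5.517391 + 1.820870·5 = 14.621739

14.6217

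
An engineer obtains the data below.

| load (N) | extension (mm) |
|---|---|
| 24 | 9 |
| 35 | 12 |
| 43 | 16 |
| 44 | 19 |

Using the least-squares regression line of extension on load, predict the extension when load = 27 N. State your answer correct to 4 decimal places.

9.7121

n = 4, Σx = 146, Σy = 56, Σxy = 2160, Σx² = 5586
Sxx = Σx² − (Σx)²/n = 5586 − 5329 = 257
Sxy = Σxy − (Σx)(Σy)/n = 2160 − 2044 = 116
b = Sxy/Sxx = 116/257 = 0.451362
a = ȳ − b·x̄ = 14 − 0.451362·36.5 = -2.474708
ŷ(27) = a + b·27 = -2.474708 + 0.451362·27 = 9.712062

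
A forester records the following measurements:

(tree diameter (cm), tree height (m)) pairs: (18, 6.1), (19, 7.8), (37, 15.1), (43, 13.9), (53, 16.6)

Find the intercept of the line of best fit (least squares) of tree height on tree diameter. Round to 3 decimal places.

2.006

n = 5, Σx = 170, Σy = 59.5, Σxy = 2294.2, Σx² = 6712
Sxx = Σx² − (Σx)²/n = 6712 − 5780 = 932
Sxy = Σxy − (Σx)(Σy)/n = 2294.2 − 2023 = 271.2
b = Sxy/Sxx = 271.2/932 = 0.290987
a = ȳ − b·x̄ = 11.9 − 0.290987·34 = 2.006438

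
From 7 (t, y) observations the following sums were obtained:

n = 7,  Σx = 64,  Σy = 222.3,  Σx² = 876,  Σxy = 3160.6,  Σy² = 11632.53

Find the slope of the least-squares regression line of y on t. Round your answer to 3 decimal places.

Sxx = Σx² − (Σx)²/n = 876 − 585.142857 = 290.857143
Sxy = Σxy − (Σx)(Σy)/n = 3160.6 − 2032.457143 = 1128.142857
b = Sxy/Sxx = 1128.142857/290.857143 = 3.878684

3.879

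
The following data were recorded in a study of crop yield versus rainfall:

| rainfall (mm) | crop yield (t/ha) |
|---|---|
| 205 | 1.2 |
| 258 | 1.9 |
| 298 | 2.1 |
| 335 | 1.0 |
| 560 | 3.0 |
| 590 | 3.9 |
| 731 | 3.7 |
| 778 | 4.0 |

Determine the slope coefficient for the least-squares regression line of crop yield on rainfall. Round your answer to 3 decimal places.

n = 8, Σx = 3755, Σy = 20.8, Σxy = 11494.7, Σx² = 2110963
Sxx = Σx² − (Σx)²/n = 2110963 − 1762503.125 = 348459.875
Sxy = Σxy − (Σx)(Σy)/n = 11494.7 − 9763 = 1731.7
b = Sxy/Sxx = 1731.7/348459.875 = 0.004970

0.005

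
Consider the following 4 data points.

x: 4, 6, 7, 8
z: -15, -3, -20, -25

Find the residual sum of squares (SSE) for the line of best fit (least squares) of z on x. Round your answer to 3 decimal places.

n = 4, Σx = 25, Σy = -63, Σxy = -418, Σx² = 165, Σy² = 1259
Sxx = Σx² − (Σx)²/n = 165 − 156.25 = 8.75
Sxy = Σxy − (Σx)(Σy)/n = -418 − (-393.75) = -24.25
Syy = Σy² − (Σy)²/n = 1259 − 992.25 = 266.75
b = Sxy/Sxx = -24.25/8.75 = -2.771429
SSE = Syy − b·Sxy = 266.75 − (-2.771429)·(-24.25) = 199.542857

199.543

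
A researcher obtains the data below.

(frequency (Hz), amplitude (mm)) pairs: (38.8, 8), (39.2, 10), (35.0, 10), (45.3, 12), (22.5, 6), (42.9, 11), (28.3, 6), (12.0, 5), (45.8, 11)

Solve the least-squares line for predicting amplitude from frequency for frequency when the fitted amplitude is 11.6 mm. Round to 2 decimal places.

48.00

n = 9, Σx = 309.8, Σy = 79, Σxy = 2936.5, Σx² = 11708.36
Sxx = Σx² − (Σx)²/n = 11708.36 − 10664.004444 = 1044.355556
Sxy = Σxy − (Σx)(Σy)/n = 2936.5 − 2719.355556 = 217.144444
b = Sxy/Sxx = 217.144444/1044.355556 = 0.207922
a = ȳ − b·x̄ = 8.777778 − 0.207922·34.422222 = 1.620642
Set a + b·x = 11.6: x = (11.6 − 1.620642) / 0.207922 = 47.995692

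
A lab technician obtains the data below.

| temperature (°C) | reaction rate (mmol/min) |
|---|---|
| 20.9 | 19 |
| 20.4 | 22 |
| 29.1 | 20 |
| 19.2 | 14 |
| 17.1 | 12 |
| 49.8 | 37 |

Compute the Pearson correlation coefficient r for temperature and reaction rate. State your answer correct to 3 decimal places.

0.936

n = 6, Σx = 156.5, Σy = 124, Σxy = 3744.5, Σx² = 4840.87, Σy² = 2954
Sxx = Σx² − (Σx)²/n = 4840.87 − 4082.041667 = 758.828333
Sxy = Σxy − (Σx)(Σy)/n = 3744.5 − 3234.333333 = 510.166667
Syy = Σy² − (Σy)²/n = 2954 − 2562.666667 = 391.333333
r = Sxy/√(Sxx·Syy) = 510.166667/√(296954.821111) = 510.166667/544.935612 = 0.936196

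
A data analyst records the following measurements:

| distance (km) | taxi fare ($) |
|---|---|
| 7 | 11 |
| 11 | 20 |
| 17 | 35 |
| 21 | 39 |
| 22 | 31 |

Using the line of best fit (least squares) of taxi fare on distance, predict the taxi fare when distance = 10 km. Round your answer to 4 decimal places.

18.1100

n = 5, Σx = 78, Σy = 136, Σxy = 2393, Σx² = 1384
Sxx = Σx² − (Σx)²/n = 1384 − 1216.8 = 167.2
Sxy = Σxy − (Σx)(Σy)/n = 2393 − 2121.6 = 271.4
b = Sxy/Sxx = 271.4/167.2 = 1.623206
a = ȳ − b·x̄ = 27.2 − 1.623206·15.6 = 1.877990
ŷ(10) = a + b·10 = 1.877990 + 1.623206·10 = 18.110048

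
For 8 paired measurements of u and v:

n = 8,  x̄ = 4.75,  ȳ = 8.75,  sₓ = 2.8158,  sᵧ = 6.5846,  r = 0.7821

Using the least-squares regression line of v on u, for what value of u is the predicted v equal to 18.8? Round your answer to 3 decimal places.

b = r · sᵧ/sₓ = 0.7821 · 6.5846/2.8158 = 1.828900
a = ȳ − b·x̄ = 8.75 − 1.828900·4.75 = 0.062727
Set a + b·x = 18.8: x = (18.8 − 0.062727) / 1.828900 = 10.245107

10.245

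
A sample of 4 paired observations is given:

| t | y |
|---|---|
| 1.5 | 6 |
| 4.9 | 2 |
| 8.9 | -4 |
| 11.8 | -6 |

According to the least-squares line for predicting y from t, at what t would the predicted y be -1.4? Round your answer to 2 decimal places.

n = 4, Σx = 27.1, Σy = -2, Σxy = -87.6, Σx² = 244.71
Sxx = Σx² − (Σx)²/n = 244.71 − 183.6025 = 61.1075
Sxy = Σxy − (Σx)(Σy)/n = -87.6 − (-13.55) = -74.05
b = Sxy/Sxx = -74.05/61.1075 = -1.211799
a = ȳ − b·x̄ = -0.5 − (-1.211799)·6.775 = 7.709937
Set a + b·x = -1.4: x = (-1.4 − 7.709937) / (-1.211799) = 7.517698

7.52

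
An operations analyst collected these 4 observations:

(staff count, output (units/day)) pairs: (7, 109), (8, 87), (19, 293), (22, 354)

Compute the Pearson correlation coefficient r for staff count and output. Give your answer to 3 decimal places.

0.992

n = 4, Σx = 56, Σy = 843, Σxy = 14814, Σx² = 958, Σy² = 230615
Sxx = Σx² − (Σx)²/n = 958 − 784 = 174
Sxy = Σxy − (Σx)(Σy)/n = 14814 − 11802 = 3012
Syy = Σy² − (Σy)²/n = 230615 − 177662.25 = 52952.75
r = Sxy/√(Sxx·Syy) = 3012/√(9213778.5) = 3012/3035.420646 = 0.992284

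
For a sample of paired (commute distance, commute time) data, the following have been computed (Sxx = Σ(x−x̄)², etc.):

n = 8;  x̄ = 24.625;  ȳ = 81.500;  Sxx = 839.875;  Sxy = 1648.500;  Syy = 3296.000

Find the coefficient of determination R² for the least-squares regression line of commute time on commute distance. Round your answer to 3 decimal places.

R² = Sxy²/(Sxx·Syy) = (1648.5)²/(839.875·3296) = 0.981694

0.982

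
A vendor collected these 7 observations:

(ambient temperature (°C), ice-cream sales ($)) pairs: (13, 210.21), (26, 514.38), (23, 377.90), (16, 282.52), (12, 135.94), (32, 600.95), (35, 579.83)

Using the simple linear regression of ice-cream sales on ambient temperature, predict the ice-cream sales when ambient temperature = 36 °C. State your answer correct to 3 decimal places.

653.174

n = 7, Σx = 157, Σy = 2701.73, Σxy = 70474.36, Σx² = 4023
Sxx = Σx² − (Σx)²/n = 4023 − 3521.285714 = 501.714286
Sxy = Σxy − (Σx)(Σy)/n = 70474.36 − 60595.944286 = 9878.415714
b = Sxy/Sxx = 9878.415714/501.714286 = 19.689325
a = ȳ − b·x̄ = 385.961429 − 19.689325·22.428571 = -55.642007
ŷ(36) = a + b·36 = -55.642007 + 19.689325·36 = 653.173699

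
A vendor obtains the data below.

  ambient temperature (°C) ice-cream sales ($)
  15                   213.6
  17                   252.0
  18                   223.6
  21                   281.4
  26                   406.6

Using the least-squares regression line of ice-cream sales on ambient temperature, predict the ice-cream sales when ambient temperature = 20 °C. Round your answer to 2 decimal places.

285.90

n = 5, Σx = 97, Σy = 1377.2, Σxy = 27993.8, Σx² = 1955
Sxx = Σx² − (Σx)²/n = 1955 − 1881.8 = 73.2
Sxy = Σxy − (Σx)(Σy)/n = 27993.8 − 26717.68 = 1276.12
b = Sxy/Sxx = 1276.12/73.2 = 17.433333
a = ȳ − b·x̄ = 275.44 − 17.433333·19.4 = -62.766667
ŷ(20) = a + b·20 = -62.766667 + 17.433333·20 = 285.9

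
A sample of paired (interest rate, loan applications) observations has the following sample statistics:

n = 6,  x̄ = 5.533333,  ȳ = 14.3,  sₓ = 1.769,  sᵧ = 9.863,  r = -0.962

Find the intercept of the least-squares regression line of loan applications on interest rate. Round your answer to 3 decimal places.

b = r · sᵧ/sₓ = -0.962 · 9.863/1.769 = -5.363599
a = ȳ − b·x̄ = 14.3 − (-5.363599)·5.533333 = 43.978577

43.979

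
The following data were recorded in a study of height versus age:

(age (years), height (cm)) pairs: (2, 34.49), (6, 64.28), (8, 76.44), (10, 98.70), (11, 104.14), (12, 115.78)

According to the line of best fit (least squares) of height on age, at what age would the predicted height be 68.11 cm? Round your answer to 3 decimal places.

n = 6, Σx = 49, Σy = 493.83, Σxy = 4588.08, Σx² = 469
Sxx = Σx² − (Σx)²/n = 469 − 400.166667 = 68.833333
Sxy = Σxy − (Σx)(Σy)/n = 4588.08 − 4032.945 = 555.135
b = Sxy/Sxx = 555.135/68.833333 = 8.064915
a = ȳ − b·x̄ = 82.305 − 8.064915·8.166667 = 16.441525
Set a + b·x = 68.11: x = (68.11 − 16.441525) / 8.064915 = 6.406574

6.407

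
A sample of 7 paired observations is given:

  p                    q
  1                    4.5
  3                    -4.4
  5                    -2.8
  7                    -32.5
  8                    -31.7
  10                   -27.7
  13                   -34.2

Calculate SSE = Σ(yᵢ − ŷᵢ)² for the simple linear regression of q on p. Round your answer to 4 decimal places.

393.5908

n = 7, Σx = 47, Σy = -128.8, Σxy = -1225.4, Σx² = 417, Σy² = 4045.52
Sxx = Σx² − (Σx)²/n = 417 − 315.571429 = 101.428571
Sxy = Σxy − (Σx)(Σy)/n = -1225.4 − (-864.8) = -360.6
Syy = Σy² − (Σy)²/n = 4045.52 − 2369.92 = 1675.6
b = Sxy/Sxx = -360.6/101.428571 = -3.555211
SSE = Syy − b·Sxy = 1675.6 − (-3.555211)·(-360.6) = 393.590817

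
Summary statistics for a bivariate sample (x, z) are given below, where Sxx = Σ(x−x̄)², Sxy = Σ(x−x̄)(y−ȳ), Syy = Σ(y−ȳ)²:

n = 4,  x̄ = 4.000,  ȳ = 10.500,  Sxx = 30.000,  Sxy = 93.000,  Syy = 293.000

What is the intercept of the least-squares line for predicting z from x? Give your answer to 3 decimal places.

b = Sxy/Sxx = 93/30 = 3.1
a = ȳ − b·x̄ = 10.5 − 3.1·4 = -1.9

-1.900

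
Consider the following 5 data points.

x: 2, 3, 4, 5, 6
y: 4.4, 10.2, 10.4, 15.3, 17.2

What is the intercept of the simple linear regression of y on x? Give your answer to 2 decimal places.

-0.78

n = 5, Σx = 20, Σy = 57.5, Σxy = 260.7, Σx² = 90
Sxx = Σx² − (Σx)²/n = 90 − 80 = 10
Sxy = Σxy − (Σx)(Σy)/n = 260.7 − 230 = 30.7
b = Sxy/Sxx = 30.7/10 = 3.07
a = ȳ − b·x̄ = 11.5 − 3.07·4 = -0.78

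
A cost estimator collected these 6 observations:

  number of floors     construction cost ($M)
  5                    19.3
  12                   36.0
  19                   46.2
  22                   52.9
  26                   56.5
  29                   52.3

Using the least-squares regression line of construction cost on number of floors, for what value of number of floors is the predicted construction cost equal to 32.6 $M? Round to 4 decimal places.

n = 6, Σx = 113, Σy = 263.2, Σxy = 5555.8, Σx² = 2531
Sxx = Σx² − (Σx)²/n = 2531 − 2128.166667 = 402.833333
Sxy = Σxy − (Σx)(Σy)/n = 5555.8 − 4956.933333 = 598.866667
b = Sxy/Sxx = 598.866667/402.833333 = 1.486636
a = ȳ − b·x̄ = 43.866667 − 1.486636·18.833333 = 15.868349
Set a + b·x = 32.6: x = (32.6 − 15.868349) / 1.486636 = 11.254703

11.2547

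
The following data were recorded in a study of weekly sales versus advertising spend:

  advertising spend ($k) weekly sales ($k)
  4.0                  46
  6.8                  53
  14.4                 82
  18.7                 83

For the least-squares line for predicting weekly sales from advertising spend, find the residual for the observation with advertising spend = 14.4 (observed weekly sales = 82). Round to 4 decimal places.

6.5362

n = 4, Σx = 43.9, Σy = 264, Σxy = 3277.3, Σx² = 619.29
Sxx = Σx² − (Σx)²/n = 619.29 − 481.8025 = 137.4875
Sxy = Σxy − (Σx)(Σy)/n = 3277.3 − 2897.4 = 379.9
b = Sxy/Sxx = 379.9/137.4875 = 2.763160
a = ȳ − b·x̄ = 66 − 2.763160·10.975 = 35.674316
ŷ(14.4) = 35.674316 + 2.763160·14.4 = 75.463824
residual = y − ŷ = 82 − 75.463824 = 6.536176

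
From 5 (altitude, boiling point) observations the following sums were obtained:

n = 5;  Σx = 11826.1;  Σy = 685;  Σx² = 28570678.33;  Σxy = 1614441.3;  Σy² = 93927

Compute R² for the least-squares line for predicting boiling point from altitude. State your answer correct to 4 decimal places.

0.6691

Sxx = Σx² − (Σx)²/n = 28570678.33 − 27971328.242 = 599350.088
Sxy = Σxy − (Σx)(Σy)/n = 1614441.3 − 1620175.7 = -5734.4
Syy = Σy² − (Σy)²/n = 93927 − 93845 = 82
R² = Sxy²/(Sxx·Syy) = (-5734.4)²/(599350.088·82) = 0.669085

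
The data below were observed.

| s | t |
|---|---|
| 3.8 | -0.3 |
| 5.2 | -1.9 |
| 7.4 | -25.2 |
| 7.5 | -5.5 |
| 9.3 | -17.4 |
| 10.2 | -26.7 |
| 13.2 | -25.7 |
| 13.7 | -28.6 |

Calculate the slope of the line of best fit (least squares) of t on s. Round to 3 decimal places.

-2.869

n = 8, Σx = 70.3, Σy = -131.3, Σxy = -1403.97, Σx² = 704.95
Sxx = Σx² − (Σx)²/n = 704.95 − 617.76125 = 87.18875
Sxy = Σxy − (Σx)(Σy)/n = -1403.97 − (-1153.79875) = -250.17125
b = Sxy/Sxx = -250.17125/87.18875 = -2.869307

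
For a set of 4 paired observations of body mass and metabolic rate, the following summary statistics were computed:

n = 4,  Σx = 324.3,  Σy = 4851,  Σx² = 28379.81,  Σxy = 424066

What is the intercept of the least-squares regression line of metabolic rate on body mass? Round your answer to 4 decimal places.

Sxx = Σx² − (Σx)²/n = 28379.81 − 26292.6225 = 2087.1875
Sxy = Σxy − (Σx)(Σy)/n = 424066 − 393294.825 = 30771.175
b = Sxy/Sxx = 30771.175/2087.1875 = 14.742890
a = ȳ − b·x̄ = 1212.75 − 14.742890·81.075 = 17.470221

17.4702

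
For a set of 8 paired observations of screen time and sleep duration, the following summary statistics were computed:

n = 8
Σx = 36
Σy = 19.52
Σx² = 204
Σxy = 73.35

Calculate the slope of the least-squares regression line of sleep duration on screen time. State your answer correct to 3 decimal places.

Sxx = Σx² − (Σx)²/n = 204 − 162 = 42
Sxy = Σxy − (Σx)(Σy)/n = 73.35 − 87.84 = -14.49
b = Sxy/Sxx = -14.49/42 = -0.345

-0.345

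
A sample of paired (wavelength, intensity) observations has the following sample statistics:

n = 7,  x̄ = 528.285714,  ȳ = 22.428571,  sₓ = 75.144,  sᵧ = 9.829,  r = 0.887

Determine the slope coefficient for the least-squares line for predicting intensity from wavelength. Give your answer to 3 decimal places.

b = r · sᵧ/sₓ = 0.887 · 9.829/75.144 = 0.116022

0.116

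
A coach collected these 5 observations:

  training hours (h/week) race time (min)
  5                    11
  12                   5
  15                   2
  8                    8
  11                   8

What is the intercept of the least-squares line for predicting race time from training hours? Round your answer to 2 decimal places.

15.44

n = 5, Σx = 51, Σy = 34, Σxy = 297, Σx² = 579
Sxx = Σx² − (Σx)²/n = 579 − 520.2 = 58.8
Sxy = Σxy − (Σx)(Σy)/n = 297 − 346.8 = -49.8
b = Sxy/Sxx = -49.8/58.8 = -0.846939
a = ȳ − b·x̄ = 6.8 − (-0.846939)·10.2 = 15.438776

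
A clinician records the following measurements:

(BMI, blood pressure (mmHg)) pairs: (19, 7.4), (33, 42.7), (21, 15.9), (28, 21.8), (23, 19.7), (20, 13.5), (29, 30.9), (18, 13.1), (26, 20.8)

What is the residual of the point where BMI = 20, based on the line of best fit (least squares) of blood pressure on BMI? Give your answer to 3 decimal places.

0.772

n = 9, Σx = 217, Σy = 185.8, Σxy = 4889.8, Σx² = 5445
Sxx = Σx² − (Σx)²/n = 5445 − 5232.111111 = 212.888889
Sxy = Σxy − (Σx)(Σy)/n = 4889.8 − 4479.844444 = 409.955556
b = Sxy/Sxx = 409.955556/212.888889 = 1.925678
a = ȳ − b·x̄ = 20.644444 − 1.925678·24.111111 = -25.785804
ŷ(20) = -25.785804 + 1.925678·20 = 12.727766
residual = y − ŷ = 13.5 − 12.727766 = 0.772234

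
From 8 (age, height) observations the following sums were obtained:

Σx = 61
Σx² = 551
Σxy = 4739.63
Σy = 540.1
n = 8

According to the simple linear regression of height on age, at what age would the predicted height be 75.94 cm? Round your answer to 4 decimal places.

8.7897

Sxx = Σx² − (Σx)²/n = 551 − 465.125 = 85.875
Sxy = Σxy − (Σx)(Σy)/n = 4739.63 − 4118.2625 = 621.3675
b = Sxy/Sxx = 621.3675/85.875 = 7.235721
a = ȳ − b·x̄ = 67.5125 − 7.235721·7.625 = 12.340131
Set a + b·x = 75.94: x = (75.94 − 12.340131) / 7.235721 = 8.789708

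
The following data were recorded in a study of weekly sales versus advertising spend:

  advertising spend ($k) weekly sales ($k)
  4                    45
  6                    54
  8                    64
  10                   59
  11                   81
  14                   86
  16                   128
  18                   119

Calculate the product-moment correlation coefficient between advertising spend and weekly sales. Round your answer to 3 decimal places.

n = 8, Σx = 87, Σy = 636, Σxy = 7891, Σx² = 1113, Σy² = 57020
Sxx = Σx² − (Σx)²/n = 1113 − 946.125 = 166.875
Sxy = Σxy − (Σx)(Σy)/n = 7891 − 6916.5 = 974.5
Syy = Σy² − (Σy)²/n = 57020 − 50562 = 6458
r = Sxy/√(Sxx·Syy) = 974.5/√(1077678.75) = 974.5/1038.113072 = 0.938722

0.939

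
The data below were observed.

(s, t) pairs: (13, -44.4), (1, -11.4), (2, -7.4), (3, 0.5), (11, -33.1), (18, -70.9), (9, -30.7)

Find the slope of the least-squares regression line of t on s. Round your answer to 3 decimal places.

-3.721

n = 7, Σx = 57, Σy = -197.4, Σxy = -2518.5, Σx² = 709
Sxx = Σx² − (Σx)²/n = 709 − 464.142857 = 244.857143
Sxy = Σxy − (Σx)(Σy)/n = -2518.5 − (-1607.4) = -911.1
b = Sxy/Sxx = -911.1/244.857143 = -3.720945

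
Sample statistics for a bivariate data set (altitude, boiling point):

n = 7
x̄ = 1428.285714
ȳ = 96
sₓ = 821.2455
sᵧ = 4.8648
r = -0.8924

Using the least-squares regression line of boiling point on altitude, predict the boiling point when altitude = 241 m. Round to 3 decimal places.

102.276

b = r · sᵧ/sₓ = -0.8924 · 4.8648/821.2455 = -0.005286
a = ȳ − b·x̄ = 96 − (-0.005286)·1428.285714 = 103.550342
ŷ(241) = a + b·241 = 103.550342 + (-0.005286)·241 = 102.276345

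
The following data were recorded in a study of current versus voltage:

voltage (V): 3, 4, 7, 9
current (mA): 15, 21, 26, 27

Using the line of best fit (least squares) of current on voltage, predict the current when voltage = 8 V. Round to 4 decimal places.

n = 4, Σx = 23, Σy = 89, Σxy = 554, Σx² = 155
Sxx = Σx² − (Σx)²/n = 155 − 132.25 = 22.75
Sxy = Σxy − (Σx)(Σy)/n = 554 − 511.75 = 42.25
b = Sxy/Sxx = 42.25/22.75 = 1.857143
a = ȳ − b·x̄ = 22.25 − 1.857143·5.75 = 11.571429
ŷ(8) = a + b·8 = 11.571429 + 1.857143·8 = 26.428571

26.4286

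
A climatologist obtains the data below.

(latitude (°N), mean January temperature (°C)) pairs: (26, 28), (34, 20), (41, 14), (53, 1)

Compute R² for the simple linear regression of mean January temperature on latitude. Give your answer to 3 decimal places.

n = 4, Σx = 154, Σy = 63, Σxy = 2035, Σx² = 6322, Σy² = 1381
Sxx = Σx² − (Σx)²/n = 6322 − 5929 = 393
Sxy = Σxy − (Σx)(Σy)/n = 2035 − 2425.5 = -390.5
Syy = Σy² − (Σy)²/n = 1381 − 992.25 = 388.75
R² = Sxy²/(Sxx·Syy) = (-390.5)²/(393·388.75) = 0.998112

0.998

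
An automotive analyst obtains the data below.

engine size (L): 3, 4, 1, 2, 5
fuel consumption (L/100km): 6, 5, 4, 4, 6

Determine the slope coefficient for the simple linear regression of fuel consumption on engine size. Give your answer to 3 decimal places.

n = 5, Σx = 15, Σy = 25, Σxy = 80, Σx² = 55
Sxx = Σx² − (Σx)²/n = 55 − 45 = 10
Sxy = Σxy − (Σx)(Σy)/n = 80 − 75 = 5
b = Sxy/Sxx = 5/10 = 0.5

0.500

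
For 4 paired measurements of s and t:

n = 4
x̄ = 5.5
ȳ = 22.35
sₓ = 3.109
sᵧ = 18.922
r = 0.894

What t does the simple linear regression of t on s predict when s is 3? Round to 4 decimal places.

b = r · sᵧ/sₓ = 0.894 · 18.922/3.109 = 5.441064
a = ȳ − b·x̄ = 22.35 − 5.441064·5.5 = -7.575852
ŷ(3) = a + b·3 = -7.575852 + 5.441064·3 = 8.747340

8.7473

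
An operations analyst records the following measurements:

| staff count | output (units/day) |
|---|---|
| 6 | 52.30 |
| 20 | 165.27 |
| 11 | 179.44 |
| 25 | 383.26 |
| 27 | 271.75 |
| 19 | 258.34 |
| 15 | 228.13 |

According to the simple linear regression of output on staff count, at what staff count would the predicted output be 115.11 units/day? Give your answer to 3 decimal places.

8.345

n = 7, Σx = 123, Σy = 1538.49, Σxy = 30842.2, Σx² = 2497
Sxx = Σx² − (Σx)²/n = 2497 − 2161.285714 = 335.714286
Sxy = Σxy − (Σx)(Σy)/n = 30842.2 − 27033.467143 = 3808.732857
b = Sxy/Sxx = 3808.732857/335.714286 = 11.345162
a = ȳ − b·x̄ = 219.784286 − 11.345162·17.571429 = 20.433587
Set a + b·x = 115.11: x = (115.11 − 20.433587) / 11.345162 = 8.345092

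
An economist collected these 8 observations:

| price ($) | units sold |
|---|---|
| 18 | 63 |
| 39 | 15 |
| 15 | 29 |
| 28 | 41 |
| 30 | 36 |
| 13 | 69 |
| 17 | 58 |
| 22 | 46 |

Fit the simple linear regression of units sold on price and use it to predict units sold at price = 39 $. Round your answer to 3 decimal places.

19.914

n = 8, Σx = 182, Σy = 357, Σxy = 7277, Σx² = 4696
Sxx = Σx² − (Σx)²/n = 4696 − 4140.5 = 555.5
Sxy = Σxy − (Σx)(Σy)/n = 7277 − 8121.75 = -844.75
b = Sxy/Sxx = -844.75/555.5 = -1.520702
a = ȳ − b·x̄ = 44.625 − (-1.520702)·22.75 = 79.220972
ŷ(39) = a + b·39 = 79.220972 + (-1.520702)·39 = 19.913591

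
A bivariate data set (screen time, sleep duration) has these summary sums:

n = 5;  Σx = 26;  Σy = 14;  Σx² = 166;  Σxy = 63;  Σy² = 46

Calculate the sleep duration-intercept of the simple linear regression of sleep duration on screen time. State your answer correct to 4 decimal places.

4.4545

Sxx = Σx² − (Σx)²/n = 166 − 135.2 = 30.8
Sxy = Σxy − (Σx)(Σy)/n = 63 − 72.8 = -9.8
b = Sxy/Sxx = -9.8/30.8 = -0.318182
a = ȳ − b·x̄ = 2.8 − (-0.318182)·5.2 = 4.454545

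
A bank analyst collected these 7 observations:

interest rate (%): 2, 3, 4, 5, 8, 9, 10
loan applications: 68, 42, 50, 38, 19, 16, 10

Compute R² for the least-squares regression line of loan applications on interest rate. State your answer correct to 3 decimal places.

n = 7, Σx = 41, Σy = 243, Σxy = 1048, Σx² = 299, Σy² = 11049
Sxx = Σx² − (Σx)²/n = 299 − 240.142857 = 58.857143
Sxy = Σxy − (Σx)(Σy)/n = 1048 − 1423.285714 = -375.285714
Syy = Σy² − (Σy)²/n = 11049 − 8435.571429 = 2613.428571
R² = Sxy²/(Sxx·Syy) = (-375.285714)²/(58.857143·2613.428571) = 0.915618

0.916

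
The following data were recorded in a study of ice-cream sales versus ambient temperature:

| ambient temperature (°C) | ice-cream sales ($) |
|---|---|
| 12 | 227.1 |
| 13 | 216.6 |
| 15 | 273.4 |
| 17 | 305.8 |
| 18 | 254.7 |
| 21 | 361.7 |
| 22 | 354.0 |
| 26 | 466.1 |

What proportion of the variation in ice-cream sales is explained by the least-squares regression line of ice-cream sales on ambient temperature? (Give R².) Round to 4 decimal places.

n = 8, Σx = 144, Σy = 2459.4, Σxy = 46927.5, Σx² = 2752, Σy² = 805015.36
Sxx = Σx² − (Σx)²/n = 2752 − 2592 = 160
Sxy = Σxy − (Σx)(Σy)/n = 46927.5 − 44269.2 = 2658.3
Syy = Σy² − (Σy)²/n = 805015.36 − 756081.045 = 48934.315
R² = Sxy²/(Sxx·Syy) = (2658.3)²/(160·48934.315) = 0.902557

0.9026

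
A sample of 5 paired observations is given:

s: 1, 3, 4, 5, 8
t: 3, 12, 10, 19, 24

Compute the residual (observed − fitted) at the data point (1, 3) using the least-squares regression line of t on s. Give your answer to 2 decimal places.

-1.00

n = 5, Σx = 21, Σy = 68, Σxy = 366, Σx² = 115
Sxx = Σx² − (Σx)²/n = 115 − 88.2 = 26.8
Sxy = Σxy − (Σx)(Σy)/n = 366 − 285.6 = 80.4
b = Sxy/Sxx = 80.4/26.8 = 3
a = ȳ − b·x̄ = 13.6 − 3·4.2 = 1
ŷ(1) = 1 + 3·1 = 4
residual = y − ŷ = 3 − 4 = -1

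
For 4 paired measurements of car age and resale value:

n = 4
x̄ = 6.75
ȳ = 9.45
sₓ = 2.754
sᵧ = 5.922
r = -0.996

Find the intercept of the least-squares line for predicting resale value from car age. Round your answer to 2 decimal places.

23.91

b = r · sᵧ/sₓ = -0.996 · 5.922/2.754 = -2.141725
a = ȳ − b·x̄ = 9.45 − (-2.141725)·6.75 = 23.906647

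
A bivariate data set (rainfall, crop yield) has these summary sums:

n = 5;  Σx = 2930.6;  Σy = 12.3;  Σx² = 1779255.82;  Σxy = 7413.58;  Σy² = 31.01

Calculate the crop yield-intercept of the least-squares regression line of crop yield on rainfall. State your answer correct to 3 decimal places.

0.515

Sxx = Σx² − (Σx)²/n = 1779255.82 − 1717683.272 = 61572.548
Sxy = Σxy − (Σx)(Σy)/n = 7413.58 − 7209.276 = 204.304
b = Sxy/Sxx = 204.304/61572.548 = 0.003318
a = ȳ − b·x̄ = 2.46 − 0.003318·586.12 = 0.515194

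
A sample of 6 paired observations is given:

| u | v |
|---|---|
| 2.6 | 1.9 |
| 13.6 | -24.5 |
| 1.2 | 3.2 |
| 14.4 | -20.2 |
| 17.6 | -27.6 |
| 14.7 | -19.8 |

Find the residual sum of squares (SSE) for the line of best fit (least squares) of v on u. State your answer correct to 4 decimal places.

28.2993

n = 6, Σx = 64.1, Σy = -87, Σxy = -1392.12, Σx² = 926.37, Σy² = 2175.94
Sxx = Σx² − (Σx)²/n = 926.37 − 684.801667 = 241.568333
Sxy = Σxy − (Σx)(Σy)/n = -1392.12 − (-929.45) = -462.67
Syy = Σy² − (Σy)²/n = 2175.94 − 1261.5 = 914.44
b = Sxy/Sxx = -462.67/241.568333 = -1.915276
SSE = Syy − b·Sxy = 914.44 − (-1.915276)·(-462.67) = 28.299313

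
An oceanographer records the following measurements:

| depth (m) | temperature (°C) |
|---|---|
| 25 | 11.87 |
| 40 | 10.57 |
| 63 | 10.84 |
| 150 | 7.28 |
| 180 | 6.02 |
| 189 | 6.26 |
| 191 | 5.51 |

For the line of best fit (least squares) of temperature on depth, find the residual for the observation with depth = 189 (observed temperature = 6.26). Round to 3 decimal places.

0.386

n = 7, Σx = 838, Σy = 58.35, Σxy = 5813.62, Σx² = 133296
Sxx = Σx² − (Σx)²/n = 133296 − 100320.571429 = 32975.428571
Sxy = Σxy − (Σx)(Σy)/n = 5813.62 − 6985.328571 = -1171.708571
b = Sxy/Sxx = -1171.708571/32975.428571 = -0.035533
a = ȳ − b·x̄ = 8.335714 − (-0.035533)·119.714286 = 12.589495
ŷ(189) = 12.589495 + (-0.035533)·189 = 5.873800
residual = y − ŷ = 6.26 − 5.873800 = 0.386200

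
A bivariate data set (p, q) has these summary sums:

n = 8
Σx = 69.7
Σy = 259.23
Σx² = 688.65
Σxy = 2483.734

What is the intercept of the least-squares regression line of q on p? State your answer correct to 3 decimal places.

Sxx = Σx² − (Σx)²/n = 688.65 − 607.26125 = 81.38875
Sxy = Σxy − (Σx)(Σy)/n = 2483.734 − 2258.541375 = 225.192625
b = Sxy/Sxx = 225.192625/81.38875 = 2.766877
a = ȳ − b·x̄ = 32.40375 − 2.766877·8.7125 = 8.297338

8.297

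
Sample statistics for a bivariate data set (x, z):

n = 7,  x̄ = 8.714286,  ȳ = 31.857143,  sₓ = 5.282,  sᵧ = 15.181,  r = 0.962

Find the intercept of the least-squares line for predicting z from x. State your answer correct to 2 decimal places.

7.76

b = r · sᵧ/sₓ = 0.962 · 15.181/5.282 = 2.764885
a = ȳ − b·x̄ = 31.857143 − 2.764885·8.714286 = 7.763145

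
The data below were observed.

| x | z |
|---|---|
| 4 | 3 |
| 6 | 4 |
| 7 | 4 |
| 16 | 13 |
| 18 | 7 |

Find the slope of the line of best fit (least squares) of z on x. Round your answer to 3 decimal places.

n = 5, Σx = 51, Σy = 31, Σxy = 398, Σx² = 681
Sxx = Σx² − (Σx)²/n = 681 − 520.2 = 160.8
Sxy = Σxy − (Σx)(Σy)/n = 398 − 316.2 = 81.8
b = Sxy/Sxx = 81.8/160.8 = 0.508706

0.509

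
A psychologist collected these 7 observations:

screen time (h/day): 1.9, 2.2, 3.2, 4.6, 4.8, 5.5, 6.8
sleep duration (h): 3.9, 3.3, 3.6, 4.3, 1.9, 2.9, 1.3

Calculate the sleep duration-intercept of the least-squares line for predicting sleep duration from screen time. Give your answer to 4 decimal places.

n = 7, Σx = 29, Σy = 21.2, Σxy = 79.88, Σx² = 139.38
Sxx = Σx² − (Σx)²/n = 139.38 − 120.142857 = 19.237143
Sxy = Σxy − (Σx)(Σy)/n = 79.88 − 87.828571 = -7.948571
b = Sxy/Sxx = -7.948571/19.237143 = -0.413189
a = ȳ − b·x̄ = 3.028571 − (-0.413189)·4.142857 = 4.740353

4.7404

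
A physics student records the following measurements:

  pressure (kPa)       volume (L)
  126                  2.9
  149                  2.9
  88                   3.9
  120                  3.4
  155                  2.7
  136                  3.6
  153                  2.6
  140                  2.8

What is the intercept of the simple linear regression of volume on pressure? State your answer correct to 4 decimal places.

n = 8, Σx = 1067, Σy = 24.8, Σxy = 3246.6, Σx² = 145751
Sxx = Σx² − (Σx)²/n = 145751 − 142311.125 = 3439.875
Sxy = Σxy − (Σx)(Σy)/n = 3246.6 − 3307.7 = -61.1
b = Sxy/Sxx = -61.1/3439.875 = -0.017762
a = ȳ − b·x̄ = 3.1 − (-0.017762)·133.375 = 5.469043

5.4690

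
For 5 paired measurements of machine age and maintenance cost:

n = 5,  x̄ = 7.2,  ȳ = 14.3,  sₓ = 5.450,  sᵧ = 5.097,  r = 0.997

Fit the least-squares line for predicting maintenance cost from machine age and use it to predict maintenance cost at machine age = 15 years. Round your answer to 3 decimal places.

21.573

b = r · sᵧ/sₓ = 0.997 · 5.097/5.45 = 0.932424
a = ȳ − b·x̄ = 14.3 − 0.932424·7.2 = 7.586550
ŷ(15) = a + b·15 = 7.586550 + 0.932424·15 = 21.572905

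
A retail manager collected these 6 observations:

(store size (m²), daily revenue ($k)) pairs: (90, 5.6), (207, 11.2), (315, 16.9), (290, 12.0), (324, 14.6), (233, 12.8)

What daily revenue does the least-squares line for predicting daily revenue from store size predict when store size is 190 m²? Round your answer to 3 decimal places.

10.039

n = 6, Σx = 1459, Σy = 73.1, Σxy = 19338.7, Σx² = 393539
Sxx = Σx² − (Σx)²/n = 393539 − 354780.166667 = 38758.833333
Sxy = Σxy − (Σx)(Σy)/n = 19338.7 − 17775.483333 = 1563.216667
b = Sxy/Sxx = 1563.216667/38758.833333 = 0.040332
a = ȳ − b·x̄ = 12.183333 − 0.040332·243.166667 = 2.375964
ŷ(190) = a + b·190 = 2.375964 + 0.040332·190 = 10.039022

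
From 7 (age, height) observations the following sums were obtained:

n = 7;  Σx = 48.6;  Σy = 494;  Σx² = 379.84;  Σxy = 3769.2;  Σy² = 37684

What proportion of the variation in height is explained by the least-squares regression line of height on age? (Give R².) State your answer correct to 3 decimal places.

Sxx = Σx² − (Σx)²/n = 379.84 − 337.422857 = 42.417143
Sxy = Σxy − (Σx)(Σy)/n = 3769.2 − 3429.771429 = 339.428571
Syy = Σy² − (Σy)²/n = 37684 − 34862.285714 = 2821.714286
R² = Sxy²/(Sxx·Syy) = (339.428571)²/(42.417143·2821.714286) = 0.962592

0.963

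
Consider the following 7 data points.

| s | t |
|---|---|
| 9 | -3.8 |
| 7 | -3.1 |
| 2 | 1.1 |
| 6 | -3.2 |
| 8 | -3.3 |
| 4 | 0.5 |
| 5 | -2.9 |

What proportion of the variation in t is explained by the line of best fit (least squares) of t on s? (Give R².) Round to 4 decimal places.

n = 7, Σx = 41, Σy = -14.7, Σxy = -111.8, Σx² = 275, Σy² = 55.05
Sxx = Σx² − (Σx)²/n = 275 − 240.142857 = 34.857143
Sxy = Σxy − (Σx)(Σy)/n = -111.8 − (-86.1) = -25.7
Syy = Σy² − (Σy)²/n = 55.05 − 30.87 = 24.18
R² = Sxy²/(Sxx·Syy) = (-25.7)²/(34.857143·24.18) = 0.783643

0.7836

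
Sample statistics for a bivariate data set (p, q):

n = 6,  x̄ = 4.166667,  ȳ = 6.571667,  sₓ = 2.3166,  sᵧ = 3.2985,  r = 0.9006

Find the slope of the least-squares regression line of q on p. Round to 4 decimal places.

b = r · sᵧ/sₓ = 0.9006 · 3.2985/2.3166 = 1.282323

1.2823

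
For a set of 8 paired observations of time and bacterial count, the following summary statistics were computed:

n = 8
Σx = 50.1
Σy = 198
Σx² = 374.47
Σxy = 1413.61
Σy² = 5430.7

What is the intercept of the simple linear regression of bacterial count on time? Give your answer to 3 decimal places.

6.841

Sxx = Σx² − (Σx)²/n = 374.47 − 313.75125 = 60.71875
Sxy = Σxy − (Σx)(Σy)/n = 1413.61 − 1239.975 = 173.635
b = Sxy/Sxx = 173.635/60.71875 = 2.859660
a = ȳ − b·x̄ = 24.75 − 2.859660·6.2625 = 6.841377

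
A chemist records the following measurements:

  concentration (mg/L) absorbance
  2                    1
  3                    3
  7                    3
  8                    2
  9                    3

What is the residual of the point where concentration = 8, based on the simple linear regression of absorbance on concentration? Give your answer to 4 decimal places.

n = 5, Σx = 29, Σy = 12, Σxy = 75, Σx² = 207
Sxx = Σx² − (Σx)²/n = 207 − 168.2 = 38.8
Sxy = Σxy − (Σx)(Σy)/n = 75 − 69.6 = 5.4
b = Sxy/Sxx = 5.4/38.8 = 0.139175
a = ȳ − b·x̄ = 2.4 − 0.139175·5.8 = 1.592784
ŷ(8) = 1.592784 + 0.139175·8 = 2.706186
residual = y − ŷ = 2 − 2.706186 = -0.706186

-0.7062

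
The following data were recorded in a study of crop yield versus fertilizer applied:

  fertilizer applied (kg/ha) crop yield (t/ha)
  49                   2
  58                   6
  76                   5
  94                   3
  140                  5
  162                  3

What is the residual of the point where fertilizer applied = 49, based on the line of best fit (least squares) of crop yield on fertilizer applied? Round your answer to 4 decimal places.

-2.1010

n = 6, Σx = 579, Σy = 24, Σxy = 2294, Σx² = 66221
Sxx = Σx² − (Σx)²/n = 66221 − 55873.5 = 10347.5
Sxy = Σxy − (Σx)(Σy)/n = 2294 − 2316 = -22
b = Sxy/Sxx = -22/10347.5 = -0.002126
a = ȳ − b·x̄ = 4 − (-0.002126)·96.5 = 4.205170
ŷ(49) = 4.205170 + (-0.002126)·49 = 4.100991
residual = y − ŷ = 2 − 4.100991 = -2.100991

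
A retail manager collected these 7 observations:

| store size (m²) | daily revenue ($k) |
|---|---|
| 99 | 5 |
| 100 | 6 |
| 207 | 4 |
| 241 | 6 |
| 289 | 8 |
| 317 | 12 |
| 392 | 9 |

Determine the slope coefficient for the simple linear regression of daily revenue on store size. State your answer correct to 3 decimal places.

0.018

n = 7, Σx = 1645, Σy = 50, Σxy = 13013, Σx² = 458405
Sxx = Σx² − (Σx)²/n = 458405 − 386575 = 71830
Sxy = Σxy − (Σx)(Σy)/n = 13013 − 11750 = 1263
b = Sxy/Sxx = 1263/71830 = 0.017583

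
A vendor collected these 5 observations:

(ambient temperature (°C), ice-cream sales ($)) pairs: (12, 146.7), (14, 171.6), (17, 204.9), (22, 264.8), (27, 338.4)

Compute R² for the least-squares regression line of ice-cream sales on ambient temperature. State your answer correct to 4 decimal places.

n = 5, Σx = 92, Σy = 1126.4, Σxy = 22608.5, Σx² = 1842, Σy² = 277585.06
Sxx = Σx² − (Σx)²/n = 1842 − 1692.8 = 149.2
Sxy = Σxy − (Σx)(Σy)/n = 22608.5 − 20725.76 = 1882.74
Syy = Σy² − (Σy)²/n = 277585.06 − 253755.392 = 23829.668
R² = Sxy²/(Sxx·Syy) = (1882.74)²/(149.2·23829.668) = 0.996997

0.9970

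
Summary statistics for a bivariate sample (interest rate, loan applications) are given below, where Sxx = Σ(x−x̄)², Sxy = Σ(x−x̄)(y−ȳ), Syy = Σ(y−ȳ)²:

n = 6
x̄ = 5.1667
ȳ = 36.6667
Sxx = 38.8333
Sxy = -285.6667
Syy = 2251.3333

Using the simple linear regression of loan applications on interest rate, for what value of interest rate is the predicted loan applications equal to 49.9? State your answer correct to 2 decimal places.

b = Sxy/Sxx = -285.6667/38.8333 = -7.356230
a = ȳ − b·x̄ = 36.6667 − (-7.356230)·5.1667 = 74.674135
Set a + b·x = 49.9: x = (49.9 − 74.674135) / (-7.356230) = 3.367776

3.37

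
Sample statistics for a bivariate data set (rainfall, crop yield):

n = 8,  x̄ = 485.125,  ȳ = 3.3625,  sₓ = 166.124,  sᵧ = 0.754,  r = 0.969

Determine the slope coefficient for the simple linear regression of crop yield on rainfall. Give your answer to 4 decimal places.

b = r · sᵧ/sₓ = 0.969 · 0.754/166.124 = 0.004398

0.0044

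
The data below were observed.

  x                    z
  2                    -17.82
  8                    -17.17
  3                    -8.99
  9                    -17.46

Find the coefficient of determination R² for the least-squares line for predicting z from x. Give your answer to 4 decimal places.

0.1832

n = 4, Σx = 22, Σy = -61.44, Σxy = -357.11, Σx² = 158, Σy² = 998.033
Sxx = Σx² − (Σx)²/n = 158 − 121 = 37
Sxy = Σxy − (Σx)(Σy)/n = -357.11 − (-337.92) = -19.19
Syy = Σy² − (Σy)²/n = 998.033 − 943.7184 = 54.3146
R² = Sxy²/(Sxx·Syy) = (-19.19)²/(37·54.3146) = 0.183245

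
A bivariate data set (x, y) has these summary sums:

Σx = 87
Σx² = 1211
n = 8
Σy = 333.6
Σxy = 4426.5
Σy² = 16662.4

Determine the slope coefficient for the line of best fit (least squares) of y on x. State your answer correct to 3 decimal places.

3.015

Sxx = Σx² − (Σx)²/n = 1211 − 946.125 = 264.875
Sxy = Σxy − (Σx)(Σy)/n = 4426.5 − 3627.9 = 798.6
b = Sxy/Sxx = 798.6/264.875 = 3.015007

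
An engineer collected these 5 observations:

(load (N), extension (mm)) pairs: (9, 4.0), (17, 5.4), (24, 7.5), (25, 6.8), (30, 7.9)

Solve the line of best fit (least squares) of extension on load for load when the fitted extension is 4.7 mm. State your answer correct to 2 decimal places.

12.58

n = 5, Σx = 105, Σy = 31.6, Σxy = 714.8, Σx² = 2471
Sxx = Σx² − (Σx)²/n = 2471 − 2205 = 266
Sxy = Σxy − (Σx)(Σy)/n = 714.8 − 663.6 = 51.2
b = Sxy/Sxx = 51.2/266 = 0.192481
a = ȳ − b·x̄ = 6.32 − 0.192481·21 = 2.277895
Set a + b·x = 4.7: x = (4.7 − 2.277895) / 0.192481 = 12.583594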